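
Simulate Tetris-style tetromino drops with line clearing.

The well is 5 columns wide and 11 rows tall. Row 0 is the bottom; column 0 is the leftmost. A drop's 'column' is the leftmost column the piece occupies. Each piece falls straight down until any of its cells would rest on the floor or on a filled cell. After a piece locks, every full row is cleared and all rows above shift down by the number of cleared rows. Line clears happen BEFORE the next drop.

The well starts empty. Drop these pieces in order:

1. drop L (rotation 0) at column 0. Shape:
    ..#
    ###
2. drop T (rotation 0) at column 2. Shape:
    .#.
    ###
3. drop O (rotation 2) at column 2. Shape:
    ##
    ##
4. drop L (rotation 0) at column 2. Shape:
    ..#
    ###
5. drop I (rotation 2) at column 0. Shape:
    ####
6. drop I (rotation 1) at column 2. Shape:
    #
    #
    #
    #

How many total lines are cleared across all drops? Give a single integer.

Drop 1: L rot0 at col 0 lands with bottom-row=0; cleared 0 line(s) (total 0); column heights now [1 1 2 0 0], max=2
Drop 2: T rot0 at col 2 lands with bottom-row=2; cleared 0 line(s) (total 0); column heights now [1 1 3 4 3], max=4
Drop 3: O rot2 at col 2 lands with bottom-row=4; cleared 0 line(s) (total 0); column heights now [1 1 6 6 3], max=6
Drop 4: L rot0 at col 2 lands with bottom-row=6; cleared 0 line(s) (total 0); column heights now [1 1 7 7 8], max=8
Drop 5: I rot2 at col 0 lands with bottom-row=7; cleared 1 line(s) (total 1); column heights now [1 1 7 7 7], max=7
Drop 6: I rot1 at col 2 lands with bottom-row=7; cleared 0 line(s) (total 1); column heights now [1 1 11 7 7], max=11

Answer: 1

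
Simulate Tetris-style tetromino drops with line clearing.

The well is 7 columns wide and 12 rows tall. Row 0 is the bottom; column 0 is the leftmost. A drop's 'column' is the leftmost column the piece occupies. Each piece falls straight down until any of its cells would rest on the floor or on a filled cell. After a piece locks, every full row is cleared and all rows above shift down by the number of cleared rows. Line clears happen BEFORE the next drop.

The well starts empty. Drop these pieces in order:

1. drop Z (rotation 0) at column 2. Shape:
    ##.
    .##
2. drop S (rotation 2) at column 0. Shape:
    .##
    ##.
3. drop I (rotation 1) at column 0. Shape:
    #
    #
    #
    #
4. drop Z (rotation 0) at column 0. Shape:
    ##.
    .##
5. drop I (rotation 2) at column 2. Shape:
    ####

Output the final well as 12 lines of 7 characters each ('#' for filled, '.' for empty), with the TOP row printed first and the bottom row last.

Answer: .......
.......
.......
.......
.......
######.
###....
#......
#......
###....
####...
...##..

Derivation:
Drop 1: Z rot0 at col 2 lands with bottom-row=0; cleared 0 line(s) (total 0); column heights now [0 0 2 2 1 0 0], max=2
Drop 2: S rot2 at col 0 lands with bottom-row=1; cleared 0 line(s) (total 0); column heights now [2 3 3 2 1 0 0], max=3
Drop 3: I rot1 at col 0 lands with bottom-row=2; cleared 0 line(s) (total 0); column heights now [6 3 3 2 1 0 0], max=6
Drop 4: Z rot0 at col 0 lands with bottom-row=5; cleared 0 line(s) (total 0); column heights now [7 7 6 2 1 0 0], max=7
Drop 5: I rot2 at col 2 lands with bottom-row=6; cleared 0 line(s) (total 0); column heights now [7 7 7 7 7 7 0], max=7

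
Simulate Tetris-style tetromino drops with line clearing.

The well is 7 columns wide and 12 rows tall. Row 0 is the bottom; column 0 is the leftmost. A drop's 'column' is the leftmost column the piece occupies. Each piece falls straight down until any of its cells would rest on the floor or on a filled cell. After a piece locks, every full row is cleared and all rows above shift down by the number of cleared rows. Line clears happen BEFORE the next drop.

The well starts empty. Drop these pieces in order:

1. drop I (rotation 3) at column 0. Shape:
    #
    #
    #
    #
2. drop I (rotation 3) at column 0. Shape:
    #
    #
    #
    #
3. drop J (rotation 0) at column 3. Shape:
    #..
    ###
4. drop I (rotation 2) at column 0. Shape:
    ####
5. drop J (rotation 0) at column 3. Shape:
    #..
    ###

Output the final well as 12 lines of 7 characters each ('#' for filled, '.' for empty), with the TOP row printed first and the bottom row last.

Drop 1: I rot3 at col 0 lands with bottom-row=0; cleared 0 line(s) (total 0); column heights now [4 0 0 0 0 0 0], max=4
Drop 2: I rot3 at col 0 lands with bottom-row=4; cleared 0 line(s) (total 0); column heights now [8 0 0 0 0 0 0], max=8
Drop 3: J rot0 at col 3 lands with bottom-row=0; cleared 0 line(s) (total 0); column heights now [8 0 0 2 1 1 0], max=8
Drop 4: I rot2 at col 0 lands with bottom-row=8; cleared 0 line(s) (total 0); column heights now [9 9 9 9 1 1 0], max=9
Drop 5: J rot0 at col 3 lands with bottom-row=9; cleared 0 line(s) (total 0); column heights now [9 9 9 11 10 10 0], max=11

Answer: .......
...#...
...###.
####...
#......
#......
#......
#......
#......
#......
#..#...
#..###.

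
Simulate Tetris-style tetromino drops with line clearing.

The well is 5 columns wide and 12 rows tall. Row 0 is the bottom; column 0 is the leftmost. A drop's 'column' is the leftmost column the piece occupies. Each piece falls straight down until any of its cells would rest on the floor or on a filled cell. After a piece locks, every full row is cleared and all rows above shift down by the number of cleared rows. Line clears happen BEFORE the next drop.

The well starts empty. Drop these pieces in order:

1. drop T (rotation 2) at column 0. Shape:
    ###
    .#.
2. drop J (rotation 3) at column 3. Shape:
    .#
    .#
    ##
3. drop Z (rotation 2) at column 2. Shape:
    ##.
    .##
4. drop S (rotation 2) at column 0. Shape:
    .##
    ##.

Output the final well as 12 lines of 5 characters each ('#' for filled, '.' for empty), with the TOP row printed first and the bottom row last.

Drop 1: T rot2 at col 0 lands with bottom-row=0; cleared 0 line(s) (total 0); column heights now [2 2 2 0 0], max=2
Drop 2: J rot3 at col 3 lands with bottom-row=0; cleared 0 line(s) (total 0); column heights now [2 2 2 1 3], max=3
Drop 3: Z rot2 at col 2 lands with bottom-row=3; cleared 0 line(s) (total 0); column heights now [2 2 5 5 4], max=5
Drop 4: S rot2 at col 0 lands with bottom-row=4; cleared 0 line(s) (total 0); column heights now [5 6 6 5 4], max=6

Answer: .....
.....
.....
.....
.....
.....
.##..
####.
...##
....#
###.#
.#.##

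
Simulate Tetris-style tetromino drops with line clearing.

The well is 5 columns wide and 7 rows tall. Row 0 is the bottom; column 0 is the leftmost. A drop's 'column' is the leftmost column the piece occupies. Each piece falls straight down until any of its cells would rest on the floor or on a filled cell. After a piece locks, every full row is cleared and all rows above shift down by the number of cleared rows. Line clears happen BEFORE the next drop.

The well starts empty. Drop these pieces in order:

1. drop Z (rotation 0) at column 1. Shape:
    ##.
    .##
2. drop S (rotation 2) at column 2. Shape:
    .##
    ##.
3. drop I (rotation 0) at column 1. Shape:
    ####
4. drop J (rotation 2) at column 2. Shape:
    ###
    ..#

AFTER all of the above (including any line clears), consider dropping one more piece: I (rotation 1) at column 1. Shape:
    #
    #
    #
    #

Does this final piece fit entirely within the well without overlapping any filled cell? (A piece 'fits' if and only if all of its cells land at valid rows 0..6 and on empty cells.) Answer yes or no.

Drop 1: Z rot0 at col 1 lands with bottom-row=0; cleared 0 line(s) (total 0); column heights now [0 2 2 1 0], max=2
Drop 2: S rot2 at col 2 lands with bottom-row=2; cleared 0 line(s) (total 0); column heights now [0 2 3 4 4], max=4
Drop 3: I rot0 at col 1 lands with bottom-row=4; cleared 0 line(s) (total 0); column heights now [0 5 5 5 5], max=5
Drop 4: J rot2 at col 2 lands with bottom-row=5; cleared 0 line(s) (total 0); column heights now [0 5 7 7 7], max=7
Test piece I rot1 at col 1 (width 1): heights before test = [0 5 7 7 7]; fits = False

Answer: no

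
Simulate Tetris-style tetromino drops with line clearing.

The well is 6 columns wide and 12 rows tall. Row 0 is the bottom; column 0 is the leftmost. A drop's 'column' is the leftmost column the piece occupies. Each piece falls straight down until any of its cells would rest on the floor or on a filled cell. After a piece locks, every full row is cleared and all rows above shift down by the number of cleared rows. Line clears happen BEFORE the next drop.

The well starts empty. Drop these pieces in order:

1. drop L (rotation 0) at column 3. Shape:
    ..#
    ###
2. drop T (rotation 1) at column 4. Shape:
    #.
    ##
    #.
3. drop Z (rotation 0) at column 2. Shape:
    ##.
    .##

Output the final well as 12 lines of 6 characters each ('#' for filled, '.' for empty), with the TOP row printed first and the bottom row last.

Answer: ......
......
......
......
......
......
..##..
...##.
....#.
....##
....##
...###

Derivation:
Drop 1: L rot0 at col 3 lands with bottom-row=0; cleared 0 line(s) (total 0); column heights now [0 0 0 1 1 2], max=2
Drop 2: T rot1 at col 4 lands with bottom-row=1; cleared 0 line(s) (total 0); column heights now [0 0 0 1 4 3], max=4
Drop 3: Z rot0 at col 2 lands with bottom-row=4; cleared 0 line(s) (total 0); column heights now [0 0 6 6 5 3], max=6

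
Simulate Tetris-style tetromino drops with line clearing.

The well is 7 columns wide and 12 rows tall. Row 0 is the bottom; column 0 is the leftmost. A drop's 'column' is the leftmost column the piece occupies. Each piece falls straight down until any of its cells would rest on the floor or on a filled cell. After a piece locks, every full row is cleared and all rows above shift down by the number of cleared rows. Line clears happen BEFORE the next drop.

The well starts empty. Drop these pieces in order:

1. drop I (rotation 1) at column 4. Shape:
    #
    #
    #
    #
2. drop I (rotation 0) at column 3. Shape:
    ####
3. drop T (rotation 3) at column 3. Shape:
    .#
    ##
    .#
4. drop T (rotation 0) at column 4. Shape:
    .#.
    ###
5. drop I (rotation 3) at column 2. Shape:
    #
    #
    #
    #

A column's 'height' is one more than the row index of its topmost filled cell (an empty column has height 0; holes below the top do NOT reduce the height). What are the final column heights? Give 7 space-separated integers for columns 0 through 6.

Drop 1: I rot1 at col 4 lands with bottom-row=0; cleared 0 line(s) (total 0); column heights now [0 0 0 0 4 0 0], max=4
Drop 2: I rot0 at col 3 lands with bottom-row=4; cleared 0 line(s) (total 0); column heights now [0 0 0 5 5 5 5], max=5
Drop 3: T rot3 at col 3 lands with bottom-row=5; cleared 0 line(s) (total 0); column heights now [0 0 0 7 8 5 5], max=8
Drop 4: T rot0 at col 4 lands with bottom-row=8; cleared 0 line(s) (total 0); column heights now [0 0 0 7 9 10 9], max=10
Drop 5: I rot3 at col 2 lands with bottom-row=0; cleared 0 line(s) (total 0); column heights now [0 0 4 7 9 10 9], max=10

Answer: 0 0 4 7 9 10 9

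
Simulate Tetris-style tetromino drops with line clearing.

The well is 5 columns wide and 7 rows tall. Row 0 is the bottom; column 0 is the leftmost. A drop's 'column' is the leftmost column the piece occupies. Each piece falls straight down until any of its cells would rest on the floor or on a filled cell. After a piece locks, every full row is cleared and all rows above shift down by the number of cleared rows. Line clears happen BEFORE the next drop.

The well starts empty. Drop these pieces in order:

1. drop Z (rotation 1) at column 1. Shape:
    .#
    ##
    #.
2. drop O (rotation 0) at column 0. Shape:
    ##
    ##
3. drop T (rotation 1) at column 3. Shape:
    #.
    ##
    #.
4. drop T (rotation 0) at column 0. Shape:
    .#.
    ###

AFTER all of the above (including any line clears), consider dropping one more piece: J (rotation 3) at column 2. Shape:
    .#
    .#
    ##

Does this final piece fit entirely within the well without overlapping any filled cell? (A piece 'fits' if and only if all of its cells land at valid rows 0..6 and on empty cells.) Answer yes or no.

Drop 1: Z rot1 at col 1 lands with bottom-row=0; cleared 0 line(s) (total 0); column heights now [0 2 3 0 0], max=3
Drop 2: O rot0 at col 0 lands with bottom-row=2; cleared 0 line(s) (total 0); column heights now [4 4 3 0 0], max=4
Drop 3: T rot1 at col 3 lands with bottom-row=0; cleared 0 line(s) (total 0); column heights now [4 4 3 3 2], max=4
Drop 4: T rot0 at col 0 lands with bottom-row=4; cleared 0 line(s) (total 0); column heights now [5 6 5 3 2], max=6
Test piece J rot3 at col 2 (width 2): heights before test = [5 6 5 3 2]; fits = False

Answer: no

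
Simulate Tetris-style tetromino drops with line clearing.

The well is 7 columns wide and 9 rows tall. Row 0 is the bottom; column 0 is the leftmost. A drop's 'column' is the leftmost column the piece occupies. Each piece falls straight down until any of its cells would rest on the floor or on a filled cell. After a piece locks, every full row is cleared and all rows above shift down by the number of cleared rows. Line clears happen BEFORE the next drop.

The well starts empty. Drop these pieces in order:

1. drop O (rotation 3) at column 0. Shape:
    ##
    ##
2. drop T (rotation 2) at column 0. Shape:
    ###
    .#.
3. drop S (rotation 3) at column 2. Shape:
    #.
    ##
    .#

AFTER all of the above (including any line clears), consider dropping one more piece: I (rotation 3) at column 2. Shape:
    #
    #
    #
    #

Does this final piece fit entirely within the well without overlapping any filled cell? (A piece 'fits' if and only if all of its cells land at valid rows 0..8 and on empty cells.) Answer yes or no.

Drop 1: O rot3 at col 0 lands with bottom-row=0; cleared 0 line(s) (total 0); column heights now [2 2 0 0 0 0 0], max=2
Drop 2: T rot2 at col 0 lands with bottom-row=2; cleared 0 line(s) (total 0); column heights now [4 4 4 0 0 0 0], max=4
Drop 3: S rot3 at col 2 lands with bottom-row=3; cleared 0 line(s) (total 0); column heights now [4 4 6 5 0 0 0], max=6
Test piece I rot3 at col 2 (width 1): heights before test = [4 4 6 5 0 0 0]; fits = False

Answer: no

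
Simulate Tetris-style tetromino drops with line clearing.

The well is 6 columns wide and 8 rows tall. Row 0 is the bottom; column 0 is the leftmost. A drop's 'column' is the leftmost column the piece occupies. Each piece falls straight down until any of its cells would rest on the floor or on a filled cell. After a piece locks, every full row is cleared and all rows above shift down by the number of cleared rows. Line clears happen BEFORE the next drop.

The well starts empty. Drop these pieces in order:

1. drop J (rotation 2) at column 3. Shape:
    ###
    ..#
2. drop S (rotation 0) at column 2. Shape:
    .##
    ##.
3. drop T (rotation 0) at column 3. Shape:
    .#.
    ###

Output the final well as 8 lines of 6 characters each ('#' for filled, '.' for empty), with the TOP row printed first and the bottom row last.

Answer: ......
......
....#.
...###
...##.
..##..
...###
.....#

Derivation:
Drop 1: J rot2 at col 3 lands with bottom-row=0; cleared 0 line(s) (total 0); column heights now [0 0 0 2 2 2], max=2
Drop 2: S rot0 at col 2 lands with bottom-row=2; cleared 0 line(s) (total 0); column heights now [0 0 3 4 4 2], max=4
Drop 3: T rot0 at col 3 lands with bottom-row=4; cleared 0 line(s) (total 0); column heights now [0 0 3 5 6 5], max=6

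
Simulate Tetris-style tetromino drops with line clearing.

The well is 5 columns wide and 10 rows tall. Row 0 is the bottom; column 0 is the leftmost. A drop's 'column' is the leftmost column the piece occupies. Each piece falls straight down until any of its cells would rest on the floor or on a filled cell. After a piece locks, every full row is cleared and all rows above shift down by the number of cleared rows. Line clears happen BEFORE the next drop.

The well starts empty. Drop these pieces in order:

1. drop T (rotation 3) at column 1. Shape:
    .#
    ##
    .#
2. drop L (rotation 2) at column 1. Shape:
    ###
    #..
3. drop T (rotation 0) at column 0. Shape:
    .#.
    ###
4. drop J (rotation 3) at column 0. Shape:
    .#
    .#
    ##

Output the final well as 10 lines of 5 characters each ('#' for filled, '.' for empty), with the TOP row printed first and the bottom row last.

Answer: .....
.#...
.#...
##...
.#...
###..
.###.
.##..
.##..
..#..

Derivation:
Drop 1: T rot3 at col 1 lands with bottom-row=0; cleared 0 line(s) (total 0); column heights now [0 2 3 0 0], max=3
Drop 2: L rot2 at col 1 lands with bottom-row=2; cleared 0 line(s) (total 0); column heights now [0 4 4 4 0], max=4
Drop 3: T rot0 at col 0 lands with bottom-row=4; cleared 0 line(s) (total 0); column heights now [5 6 5 4 0], max=6
Drop 4: J rot3 at col 0 lands with bottom-row=6; cleared 0 line(s) (total 0); column heights now [7 9 5 4 0], max=9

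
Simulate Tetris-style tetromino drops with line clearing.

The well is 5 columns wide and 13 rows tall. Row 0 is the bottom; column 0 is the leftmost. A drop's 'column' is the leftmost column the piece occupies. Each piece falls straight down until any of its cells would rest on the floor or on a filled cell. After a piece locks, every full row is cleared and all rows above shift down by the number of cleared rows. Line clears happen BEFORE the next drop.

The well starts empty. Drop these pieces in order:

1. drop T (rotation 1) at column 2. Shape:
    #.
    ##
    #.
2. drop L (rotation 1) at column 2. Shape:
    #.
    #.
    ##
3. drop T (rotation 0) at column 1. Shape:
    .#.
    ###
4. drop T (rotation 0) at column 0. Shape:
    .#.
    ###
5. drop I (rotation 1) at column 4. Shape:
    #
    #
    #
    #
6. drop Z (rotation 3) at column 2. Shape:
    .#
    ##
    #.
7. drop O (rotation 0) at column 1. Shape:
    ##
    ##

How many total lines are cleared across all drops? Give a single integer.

Drop 1: T rot1 at col 2 lands with bottom-row=0; cleared 0 line(s) (total 0); column heights now [0 0 3 2 0], max=3
Drop 2: L rot1 at col 2 lands with bottom-row=3; cleared 0 line(s) (total 0); column heights now [0 0 6 4 0], max=6
Drop 3: T rot0 at col 1 lands with bottom-row=6; cleared 0 line(s) (total 0); column heights now [0 7 8 7 0], max=8
Drop 4: T rot0 at col 0 lands with bottom-row=8; cleared 0 line(s) (total 0); column heights now [9 10 9 7 0], max=10
Drop 5: I rot1 at col 4 lands with bottom-row=0; cleared 0 line(s) (total 0); column heights now [9 10 9 7 4], max=10
Drop 6: Z rot3 at col 2 lands with bottom-row=9; cleared 0 line(s) (total 0); column heights now [9 10 11 12 4], max=12
Drop 7: O rot0 at col 1 lands with bottom-row=11; cleared 0 line(s) (total 0); column heights now [9 13 13 12 4], max=13

Answer: 0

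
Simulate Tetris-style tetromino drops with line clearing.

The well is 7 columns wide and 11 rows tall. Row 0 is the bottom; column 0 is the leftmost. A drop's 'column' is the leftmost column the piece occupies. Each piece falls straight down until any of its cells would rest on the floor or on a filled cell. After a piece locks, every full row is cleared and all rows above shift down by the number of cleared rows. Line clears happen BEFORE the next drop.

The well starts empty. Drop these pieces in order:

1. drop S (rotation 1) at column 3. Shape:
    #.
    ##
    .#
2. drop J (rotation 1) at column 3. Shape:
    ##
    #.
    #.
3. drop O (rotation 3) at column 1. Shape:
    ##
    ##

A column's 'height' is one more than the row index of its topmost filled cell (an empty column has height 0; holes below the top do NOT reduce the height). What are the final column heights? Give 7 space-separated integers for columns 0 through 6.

Answer: 0 2 2 6 6 0 0

Derivation:
Drop 1: S rot1 at col 3 lands with bottom-row=0; cleared 0 line(s) (total 0); column heights now [0 0 0 3 2 0 0], max=3
Drop 2: J rot1 at col 3 lands with bottom-row=3; cleared 0 line(s) (total 0); column heights now [0 0 0 6 6 0 0], max=6
Drop 3: O rot3 at col 1 lands with bottom-row=0; cleared 0 line(s) (total 0); column heights now [0 2 2 6 6 0 0], max=6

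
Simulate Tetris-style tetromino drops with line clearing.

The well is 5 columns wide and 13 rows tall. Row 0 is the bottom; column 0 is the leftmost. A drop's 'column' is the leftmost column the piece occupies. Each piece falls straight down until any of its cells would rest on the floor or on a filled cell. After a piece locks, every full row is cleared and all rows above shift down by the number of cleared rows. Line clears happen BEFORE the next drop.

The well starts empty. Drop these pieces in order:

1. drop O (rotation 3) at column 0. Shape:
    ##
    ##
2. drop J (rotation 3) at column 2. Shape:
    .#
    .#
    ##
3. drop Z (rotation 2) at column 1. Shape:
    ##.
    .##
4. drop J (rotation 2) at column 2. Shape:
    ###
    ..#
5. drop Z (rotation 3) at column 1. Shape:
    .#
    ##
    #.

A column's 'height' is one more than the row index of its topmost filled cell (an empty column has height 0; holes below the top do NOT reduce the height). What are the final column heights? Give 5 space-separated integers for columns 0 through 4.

Answer: 2 7 8 6 6

Derivation:
Drop 1: O rot3 at col 0 lands with bottom-row=0; cleared 0 line(s) (total 0); column heights now [2 2 0 0 0], max=2
Drop 2: J rot3 at col 2 lands with bottom-row=0; cleared 0 line(s) (total 0); column heights now [2 2 1 3 0], max=3
Drop 3: Z rot2 at col 1 lands with bottom-row=3; cleared 0 line(s) (total 0); column heights now [2 5 5 4 0], max=5
Drop 4: J rot2 at col 2 lands with bottom-row=4; cleared 0 line(s) (total 0); column heights now [2 5 6 6 6], max=6
Drop 5: Z rot3 at col 1 lands with bottom-row=5; cleared 0 line(s) (total 0); column heights now [2 7 8 6 6], max=8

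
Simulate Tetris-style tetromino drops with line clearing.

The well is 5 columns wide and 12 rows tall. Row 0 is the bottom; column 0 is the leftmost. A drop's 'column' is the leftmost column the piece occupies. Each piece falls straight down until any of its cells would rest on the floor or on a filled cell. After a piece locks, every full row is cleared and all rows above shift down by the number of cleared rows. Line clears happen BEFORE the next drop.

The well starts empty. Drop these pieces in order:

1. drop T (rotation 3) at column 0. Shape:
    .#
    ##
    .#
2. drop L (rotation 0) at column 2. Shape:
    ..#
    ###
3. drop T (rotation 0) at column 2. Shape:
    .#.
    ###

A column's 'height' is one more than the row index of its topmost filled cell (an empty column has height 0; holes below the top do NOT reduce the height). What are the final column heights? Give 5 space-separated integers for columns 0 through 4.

Answer: 2 3 3 4 3

Derivation:
Drop 1: T rot3 at col 0 lands with bottom-row=0; cleared 0 line(s) (total 0); column heights now [2 3 0 0 0], max=3
Drop 2: L rot0 at col 2 lands with bottom-row=0; cleared 0 line(s) (total 0); column heights now [2 3 1 1 2], max=3
Drop 3: T rot0 at col 2 lands with bottom-row=2; cleared 0 line(s) (total 0); column heights now [2 3 3 4 3], max=4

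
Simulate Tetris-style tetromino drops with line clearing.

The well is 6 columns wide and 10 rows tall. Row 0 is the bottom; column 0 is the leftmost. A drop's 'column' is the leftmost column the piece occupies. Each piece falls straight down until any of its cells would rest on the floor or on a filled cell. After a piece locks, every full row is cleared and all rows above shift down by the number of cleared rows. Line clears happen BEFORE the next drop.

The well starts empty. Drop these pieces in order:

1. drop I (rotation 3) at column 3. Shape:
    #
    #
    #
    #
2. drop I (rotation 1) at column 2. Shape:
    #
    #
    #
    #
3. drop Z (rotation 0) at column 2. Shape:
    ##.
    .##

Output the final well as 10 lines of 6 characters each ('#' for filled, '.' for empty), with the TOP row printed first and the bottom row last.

Answer: ......
......
......
......
..##..
...##.
..##..
..##..
..##..
..##..

Derivation:
Drop 1: I rot3 at col 3 lands with bottom-row=0; cleared 0 line(s) (total 0); column heights now [0 0 0 4 0 0], max=4
Drop 2: I rot1 at col 2 lands with bottom-row=0; cleared 0 line(s) (total 0); column heights now [0 0 4 4 0 0], max=4
Drop 3: Z rot0 at col 2 lands with bottom-row=4; cleared 0 line(s) (total 0); column heights now [0 0 6 6 5 0], max=6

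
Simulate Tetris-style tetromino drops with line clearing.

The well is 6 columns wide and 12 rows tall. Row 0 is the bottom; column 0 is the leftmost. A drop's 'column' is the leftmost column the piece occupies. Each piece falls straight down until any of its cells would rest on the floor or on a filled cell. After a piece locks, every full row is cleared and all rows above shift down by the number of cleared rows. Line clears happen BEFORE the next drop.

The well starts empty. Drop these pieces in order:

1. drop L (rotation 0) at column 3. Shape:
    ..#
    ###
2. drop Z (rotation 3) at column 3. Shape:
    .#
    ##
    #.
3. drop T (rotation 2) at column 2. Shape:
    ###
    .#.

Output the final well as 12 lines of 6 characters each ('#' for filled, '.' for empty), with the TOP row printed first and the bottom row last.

Answer: ......
......
......
......
......
......
......
..###.
...##.
...##.
...#.#
...###

Derivation:
Drop 1: L rot0 at col 3 lands with bottom-row=0; cleared 0 line(s) (total 0); column heights now [0 0 0 1 1 2], max=2
Drop 2: Z rot3 at col 3 lands with bottom-row=1; cleared 0 line(s) (total 0); column heights now [0 0 0 3 4 2], max=4
Drop 3: T rot2 at col 2 lands with bottom-row=3; cleared 0 line(s) (total 0); column heights now [0 0 5 5 5 2], max=5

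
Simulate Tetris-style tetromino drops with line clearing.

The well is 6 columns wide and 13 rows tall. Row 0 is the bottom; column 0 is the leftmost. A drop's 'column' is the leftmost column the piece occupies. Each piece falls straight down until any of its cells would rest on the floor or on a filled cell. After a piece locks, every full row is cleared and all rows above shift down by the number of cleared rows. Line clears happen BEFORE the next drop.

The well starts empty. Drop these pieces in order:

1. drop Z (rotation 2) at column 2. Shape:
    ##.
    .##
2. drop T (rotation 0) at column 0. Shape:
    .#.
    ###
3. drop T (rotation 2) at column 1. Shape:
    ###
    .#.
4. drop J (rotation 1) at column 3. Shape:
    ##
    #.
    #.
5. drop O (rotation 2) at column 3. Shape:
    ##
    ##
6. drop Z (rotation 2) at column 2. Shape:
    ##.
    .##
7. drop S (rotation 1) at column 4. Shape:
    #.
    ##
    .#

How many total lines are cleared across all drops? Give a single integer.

Drop 1: Z rot2 at col 2 lands with bottom-row=0; cleared 0 line(s) (total 0); column heights now [0 0 2 2 1 0], max=2
Drop 2: T rot0 at col 0 lands with bottom-row=2; cleared 0 line(s) (total 0); column heights now [3 4 3 2 1 0], max=4
Drop 3: T rot2 at col 1 lands with bottom-row=3; cleared 0 line(s) (total 0); column heights now [3 5 5 5 1 0], max=5
Drop 4: J rot1 at col 3 lands with bottom-row=5; cleared 0 line(s) (total 0); column heights now [3 5 5 8 8 0], max=8
Drop 5: O rot2 at col 3 lands with bottom-row=8; cleared 0 line(s) (total 0); column heights now [3 5 5 10 10 0], max=10
Drop 6: Z rot2 at col 2 lands with bottom-row=10; cleared 0 line(s) (total 0); column heights now [3 5 12 12 11 0], max=12
Drop 7: S rot1 at col 4 lands with bottom-row=10; cleared 0 line(s) (total 0); column heights now [3 5 12 12 13 12], max=13

Answer: 0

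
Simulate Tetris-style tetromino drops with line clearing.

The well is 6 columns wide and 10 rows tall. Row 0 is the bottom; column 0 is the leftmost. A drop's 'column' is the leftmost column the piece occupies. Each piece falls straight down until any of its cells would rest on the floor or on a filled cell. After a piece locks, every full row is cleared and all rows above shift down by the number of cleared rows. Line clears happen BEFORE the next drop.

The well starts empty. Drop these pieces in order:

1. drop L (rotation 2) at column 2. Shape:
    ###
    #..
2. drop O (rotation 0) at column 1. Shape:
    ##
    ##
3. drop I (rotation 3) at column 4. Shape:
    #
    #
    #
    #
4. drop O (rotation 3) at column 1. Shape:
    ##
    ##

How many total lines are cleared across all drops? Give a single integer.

Drop 1: L rot2 at col 2 lands with bottom-row=0; cleared 0 line(s) (total 0); column heights now [0 0 2 2 2 0], max=2
Drop 2: O rot0 at col 1 lands with bottom-row=2; cleared 0 line(s) (total 0); column heights now [0 4 4 2 2 0], max=4
Drop 3: I rot3 at col 4 lands with bottom-row=2; cleared 0 line(s) (total 0); column heights now [0 4 4 2 6 0], max=6
Drop 4: O rot3 at col 1 lands with bottom-row=4; cleared 0 line(s) (total 0); column heights now [0 6 6 2 6 0], max=6

Answer: 0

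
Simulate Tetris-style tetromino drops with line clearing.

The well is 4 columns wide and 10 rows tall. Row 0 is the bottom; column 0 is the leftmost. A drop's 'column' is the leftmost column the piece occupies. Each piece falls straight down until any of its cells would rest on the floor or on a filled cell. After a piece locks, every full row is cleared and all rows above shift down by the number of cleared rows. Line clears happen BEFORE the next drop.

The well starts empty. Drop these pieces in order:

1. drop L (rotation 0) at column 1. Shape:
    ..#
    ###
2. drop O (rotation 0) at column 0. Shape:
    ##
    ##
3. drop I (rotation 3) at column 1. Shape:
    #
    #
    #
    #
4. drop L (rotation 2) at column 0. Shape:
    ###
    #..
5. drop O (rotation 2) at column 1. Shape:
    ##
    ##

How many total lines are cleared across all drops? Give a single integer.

Drop 1: L rot0 at col 1 lands with bottom-row=0; cleared 0 line(s) (total 0); column heights now [0 1 1 2], max=2
Drop 2: O rot0 at col 0 lands with bottom-row=1; cleared 0 line(s) (total 0); column heights now [3 3 1 2], max=3
Drop 3: I rot3 at col 1 lands with bottom-row=3; cleared 0 line(s) (total 0); column heights now [3 7 1 2], max=7
Drop 4: L rot2 at col 0 lands with bottom-row=6; cleared 0 line(s) (total 0); column heights now [8 8 8 2], max=8
Drop 5: O rot2 at col 1 lands with bottom-row=8; cleared 0 line(s) (total 0); column heights now [8 10 10 2], max=10

Answer: 0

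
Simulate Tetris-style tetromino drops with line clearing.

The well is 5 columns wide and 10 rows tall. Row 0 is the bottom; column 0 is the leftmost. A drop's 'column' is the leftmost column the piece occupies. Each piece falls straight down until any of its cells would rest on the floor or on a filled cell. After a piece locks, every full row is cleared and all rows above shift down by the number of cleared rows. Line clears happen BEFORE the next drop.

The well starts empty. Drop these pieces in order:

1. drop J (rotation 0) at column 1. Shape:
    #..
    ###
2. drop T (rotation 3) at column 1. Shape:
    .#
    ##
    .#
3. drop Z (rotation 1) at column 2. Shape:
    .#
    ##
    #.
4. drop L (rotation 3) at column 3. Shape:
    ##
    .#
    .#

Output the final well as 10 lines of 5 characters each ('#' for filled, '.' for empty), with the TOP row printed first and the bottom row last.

Answer: .....
.....
...##
...##
..###
..#..
..#..
.##..
.##..
.###.

Derivation:
Drop 1: J rot0 at col 1 lands with bottom-row=0; cleared 0 line(s) (total 0); column heights now [0 2 1 1 0], max=2
Drop 2: T rot3 at col 1 lands with bottom-row=1; cleared 0 line(s) (total 0); column heights now [0 3 4 1 0], max=4
Drop 3: Z rot1 at col 2 lands with bottom-row=4; cleared 0 line(s) (total 0); column heights now [0 3 6 7 0], max=7
Drop 4: L rot3 at col 3 lands with bottom-row=5; cleared 0 line(s) (total 0); column heights now [0 3 6 8 8], max=8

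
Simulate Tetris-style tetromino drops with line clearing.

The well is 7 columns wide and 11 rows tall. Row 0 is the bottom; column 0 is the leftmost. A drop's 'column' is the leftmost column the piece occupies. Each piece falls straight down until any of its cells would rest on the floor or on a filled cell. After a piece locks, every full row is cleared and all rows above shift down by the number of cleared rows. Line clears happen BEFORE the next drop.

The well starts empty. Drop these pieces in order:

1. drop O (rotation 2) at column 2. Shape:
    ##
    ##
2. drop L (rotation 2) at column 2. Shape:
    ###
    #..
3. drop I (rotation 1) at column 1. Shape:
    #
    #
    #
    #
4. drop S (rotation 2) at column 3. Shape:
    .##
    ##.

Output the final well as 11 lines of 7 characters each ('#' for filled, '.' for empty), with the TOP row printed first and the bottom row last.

Answer: .......
.......
.......
.......
.......
....##.
...##..
.####..
.##....
.###...
.###...

Derivation:
Drop 1: O rot2 at col 2 lands with bottom-row=0; cleared 0 line(s) (total 0); column heights now [0 0 2 2 0 0 0], max=2
Drop 2: L rot2 at col 2 lands with bottom-row=2; cleared 0 line(s) (total 0); column heights now [0 0 4 4 4 0 0], max=4
Drop 3: I rot1 at col 1 lands with bottom-row=0; cleared 0 line(s) (total 0); column heights now [0 4 4 4 4 0 0], max=4
Drop 4: S rot2 at col 3 lands with bottom-row=4; cleared 0 line(s) (total 0); column heights now [0 4 4 5 6 6 0], max=6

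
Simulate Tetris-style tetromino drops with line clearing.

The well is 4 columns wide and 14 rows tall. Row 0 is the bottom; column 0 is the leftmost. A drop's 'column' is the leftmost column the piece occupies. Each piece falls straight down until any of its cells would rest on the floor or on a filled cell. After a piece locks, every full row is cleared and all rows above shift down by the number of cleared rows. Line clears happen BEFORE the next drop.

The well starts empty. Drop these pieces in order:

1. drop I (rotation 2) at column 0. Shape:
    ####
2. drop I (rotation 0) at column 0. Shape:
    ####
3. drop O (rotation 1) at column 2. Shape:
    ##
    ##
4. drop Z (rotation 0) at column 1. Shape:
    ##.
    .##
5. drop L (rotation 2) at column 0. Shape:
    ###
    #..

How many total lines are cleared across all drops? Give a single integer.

Answer: 2

Derivation:
Drop 1: I rot2 at col 0 lands with bottom-row=0; cleared 1 line(s) (total 1); column heights now [0 0 0 0], max=0
Drop 2: I rot0 at col 0 lands with bottom-row=0; cleared 1 line(s) (total 2); column heights now [0 0 0 0], max=0
Drop 3: O rot1 at col 2 lands with bottom-row=0; cleared 0 line(s) (total 2); column heights now [0 0 2 2], max=2
Drop 4: Z rot0 at col 1 lands with bottom-row=2; cleared 0 line(s) (total 2); column heights now [0 4 4 3], max=4
Drop 5: L rot2 at col 0 lands with bottom-row=3; cleared 0 line(s) (total 2); column heights now [5 5 5 3], max=5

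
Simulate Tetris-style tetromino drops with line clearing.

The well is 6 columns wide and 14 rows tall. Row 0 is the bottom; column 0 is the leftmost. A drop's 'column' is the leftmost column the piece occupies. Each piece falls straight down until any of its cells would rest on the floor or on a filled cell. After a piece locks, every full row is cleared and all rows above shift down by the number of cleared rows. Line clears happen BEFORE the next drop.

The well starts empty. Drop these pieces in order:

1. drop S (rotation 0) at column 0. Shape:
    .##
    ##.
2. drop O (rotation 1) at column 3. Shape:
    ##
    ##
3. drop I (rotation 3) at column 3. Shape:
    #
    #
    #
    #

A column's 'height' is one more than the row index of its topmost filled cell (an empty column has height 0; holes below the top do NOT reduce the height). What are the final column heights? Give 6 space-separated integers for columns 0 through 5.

Answer: 1 2 2 6 2 0

Derivation:
Drop 1: S rot0 at col 0 lands with bottom-row=0; cleared 0 line(s) (total 0); column heights now [1 2 2 0 0 0], max=2
Drop 2: O rot1 at col 3 lands with bottom-row=0; cleared 0 line(s) (total 0); column heights now [1 2 2 2 2 0], max=2
Drop 3: I rot3 at col 3 lands with bottom-row=2; cleared 0 line(s) (total 0); column heights now [1 2 2 6 2 0], max=6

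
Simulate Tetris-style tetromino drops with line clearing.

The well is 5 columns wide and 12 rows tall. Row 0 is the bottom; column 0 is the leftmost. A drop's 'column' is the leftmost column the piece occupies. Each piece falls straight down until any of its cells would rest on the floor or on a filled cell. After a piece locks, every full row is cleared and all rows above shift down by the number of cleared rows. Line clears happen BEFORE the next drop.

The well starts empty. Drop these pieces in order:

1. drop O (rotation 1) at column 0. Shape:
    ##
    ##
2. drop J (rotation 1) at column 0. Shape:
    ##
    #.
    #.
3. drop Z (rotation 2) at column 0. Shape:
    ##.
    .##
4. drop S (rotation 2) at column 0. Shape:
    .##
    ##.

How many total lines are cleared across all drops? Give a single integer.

Drop 1: O rot1 at col 0 lands with bottom-row=0; cleared 0 line(s) (total 0); column heights now [2 2 0 0 0], max=2
Drop 2: J rot1 at col 0 lands with bottom-row=2; cleared 0 line(s) (total 0); column heights now [5 5 0 0 0], max=5
Drop 3: Z rot2 at col 0 lands with bottom-row=5; cleared 0 line(s) (total 0); column heights now [7 7 6 0 0], max=7
Drop 4: S rot2 at col 0 lands with bottom-row=7; cleared 0 line(s) (total 0); column heights now [8 9 9 0 0], max=9

Answer: 0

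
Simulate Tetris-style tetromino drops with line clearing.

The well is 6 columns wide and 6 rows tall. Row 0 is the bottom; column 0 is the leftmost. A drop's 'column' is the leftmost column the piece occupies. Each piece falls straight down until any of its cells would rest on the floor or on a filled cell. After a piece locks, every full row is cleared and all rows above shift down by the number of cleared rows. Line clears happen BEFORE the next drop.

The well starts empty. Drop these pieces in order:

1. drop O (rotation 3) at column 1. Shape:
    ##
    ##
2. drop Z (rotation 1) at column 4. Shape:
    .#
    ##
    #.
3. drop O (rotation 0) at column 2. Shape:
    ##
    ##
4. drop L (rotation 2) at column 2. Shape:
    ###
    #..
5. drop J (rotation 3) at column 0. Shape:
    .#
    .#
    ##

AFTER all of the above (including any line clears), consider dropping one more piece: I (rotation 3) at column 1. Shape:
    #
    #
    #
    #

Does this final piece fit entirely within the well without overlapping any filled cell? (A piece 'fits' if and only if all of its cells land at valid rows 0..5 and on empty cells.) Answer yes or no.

Answer: no

Derivation:
Drop 1: O rot3 at col 1 lands with bottom-row=0; cleared 0 line(s) (total 0); column heights now [0 2 2 0 0 0], max=2
Drop 2: Z rot1 at col 4 lands with bottom-row=0; cleared 0 line(s) (total 0); column heights now [0 2 2 0 2 3], max=3
Drop 3: O rot0 at col 2 lands with bottom-row=2; cleared 0 line(s) (total 0); column heights now [0 2 4 4 2 3], max=4
Drop 4: L rot2 at col 2 lands with bottom-row=4; cleared 0 line(s) (total 0); column heights now [0 2 6 6 6 3], max=6
Drop 5: J rot3 at col 0 lands with bottom-row=2; cleared 0 line(s) (total 0); column heights now [3 5 6 6 6 3], max=6
Test piece I rot3 at col 1 (width 1): heights before test = [3 5 6 6 6 3]; fits = False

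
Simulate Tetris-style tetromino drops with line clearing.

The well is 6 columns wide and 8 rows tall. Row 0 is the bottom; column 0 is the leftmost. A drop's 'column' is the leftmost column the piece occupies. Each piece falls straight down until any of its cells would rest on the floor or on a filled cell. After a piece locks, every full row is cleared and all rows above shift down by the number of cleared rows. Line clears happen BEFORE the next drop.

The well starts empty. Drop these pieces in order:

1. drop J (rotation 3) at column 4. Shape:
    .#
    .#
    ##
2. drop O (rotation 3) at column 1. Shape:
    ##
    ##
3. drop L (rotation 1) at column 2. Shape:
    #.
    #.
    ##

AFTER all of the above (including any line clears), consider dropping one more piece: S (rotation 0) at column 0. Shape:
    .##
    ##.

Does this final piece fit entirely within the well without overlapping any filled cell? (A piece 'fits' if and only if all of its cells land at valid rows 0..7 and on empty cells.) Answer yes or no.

Drop 1: J rot3 at col 4 lands with bottom-row=0; cleared 0 line(s) (total 0); column heights now [0 0 0 0 1 3], max=3
Drop 2: O rot3 at col 1 lands with bottom-row=0; cleared 0 line(s) (total 0); column heights now [0 2 2 0 1 3], max=3
Drop 3: L rot1 at col 2 lands with bottom-row=2; cleared 0 line(s) (total 0); column heights now [0 2 5 3 1 3], max=5
Test piece S rot0 at col 0 (width 3): heights before test = [0 2 5 3 1 3]; fits = True

Answer: yes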